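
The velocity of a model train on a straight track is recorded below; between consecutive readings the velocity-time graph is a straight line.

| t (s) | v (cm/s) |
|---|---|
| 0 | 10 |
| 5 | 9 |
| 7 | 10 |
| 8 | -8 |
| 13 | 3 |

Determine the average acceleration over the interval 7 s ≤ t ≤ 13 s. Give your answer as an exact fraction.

Average acceleration = Δv/Δt = (3 − 10)/(13 − 7) = -7/6 cm/s².

-7/6 cm/s²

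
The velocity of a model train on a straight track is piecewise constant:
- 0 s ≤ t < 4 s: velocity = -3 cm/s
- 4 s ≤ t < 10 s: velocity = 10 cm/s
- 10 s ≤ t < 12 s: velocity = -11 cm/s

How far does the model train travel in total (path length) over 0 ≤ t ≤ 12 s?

94 cm

Distance (not displacement) is the total path length: add the absolute areas under v-t.
0–4 s: |-3| × 4 = 12 cm
4–10 s: |10| × 6 = 60 cm
10–12 s: |-11| × 2 = 22 cm
Total distance = 94 cm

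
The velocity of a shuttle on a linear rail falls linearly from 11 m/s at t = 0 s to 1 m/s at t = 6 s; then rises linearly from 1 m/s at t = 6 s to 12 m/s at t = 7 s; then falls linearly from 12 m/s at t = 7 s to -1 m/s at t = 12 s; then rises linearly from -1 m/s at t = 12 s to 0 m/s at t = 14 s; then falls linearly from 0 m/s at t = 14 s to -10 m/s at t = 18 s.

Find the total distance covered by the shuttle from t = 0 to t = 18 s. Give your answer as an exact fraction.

Total distance travelled is ∫|v| dt — sum the magnitudes of each area piece.
0–6 s: |½(11 + 1)(6)| = 36 m
6–7 s: |½(1 + 12)(1)| = 6.5 m
7–12 s: v = 0 at t = 151/13 s; triangle areas 360/13 + 5/26 = 725/26 m
12–14 s: |½(-1 + 0)(2)| = 1 m
14–18 s: |½(0 + -10)(4)| = 20 m
Total distance = 1188/13 m

1188/13 m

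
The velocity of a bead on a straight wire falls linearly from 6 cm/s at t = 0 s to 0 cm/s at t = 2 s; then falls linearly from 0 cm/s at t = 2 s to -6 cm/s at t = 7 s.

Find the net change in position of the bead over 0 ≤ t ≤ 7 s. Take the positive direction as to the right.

-9 cm

Net displacement equals the area under the velocity-time graph (areas below the axis count negative).
0–2 s: ½(6 + 0)(2) = 6 cm
2–7 s: ½(0 + -6)(5) = -15 cm
Net displacement = -9 cm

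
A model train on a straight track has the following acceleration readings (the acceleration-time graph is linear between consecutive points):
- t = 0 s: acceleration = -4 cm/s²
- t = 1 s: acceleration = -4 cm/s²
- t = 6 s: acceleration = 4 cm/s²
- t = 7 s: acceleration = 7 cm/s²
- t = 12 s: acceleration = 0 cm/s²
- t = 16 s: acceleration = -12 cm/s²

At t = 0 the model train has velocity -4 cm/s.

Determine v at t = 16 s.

-9 cm/s

Δv equals the area under the a-t graph; then v = v₀ + Δv.
0–1 s: -4 × 1 = -4 cm/s
1–6 s: ½(-4 + 4)(5) = 0 cm/s
6–7 s: ½(4 + 7)(1) = 5.5 cm/s
7–12 s: ½(7 + 0)(5) = 17.5 cm/s
12–16 s: ½(0 + -12)(4) = -24 cm/s
Δv = -5 cm/s, so v(16) = -4 + (-5) = -9 cm/s.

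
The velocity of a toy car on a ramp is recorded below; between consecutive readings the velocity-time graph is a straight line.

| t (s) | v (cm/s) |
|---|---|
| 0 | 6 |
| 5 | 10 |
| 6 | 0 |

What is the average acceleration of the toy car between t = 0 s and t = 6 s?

-1 cm/s²

Average acceleration = Δv/Δt = (0 − 6)/(6 − 0) = -1 cm/s².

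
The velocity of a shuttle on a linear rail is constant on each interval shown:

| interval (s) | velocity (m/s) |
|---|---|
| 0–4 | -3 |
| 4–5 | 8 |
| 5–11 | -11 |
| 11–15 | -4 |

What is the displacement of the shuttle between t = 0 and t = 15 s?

Displacement is the signed area under the v-t curve.
0–4 s: -3 × 4 = -12 m
4–5 s: 8 × 1 = 8 m
5–11 s: -11 × 6 = -66 m
11–15 s: -4 × 4 = -16 m
Net displacement = -86 m

-86 m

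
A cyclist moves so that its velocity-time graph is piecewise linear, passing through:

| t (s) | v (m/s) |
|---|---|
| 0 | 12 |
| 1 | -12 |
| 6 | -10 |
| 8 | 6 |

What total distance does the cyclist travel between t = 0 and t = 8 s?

69.5 m

Distance (not displacement) is the total path length: add the absolute areas under v-t.
0–1 s: v = 0 at t = 0.5 s; triangle areas 3 + 3 = 6 m
1–6 s: |½(-12 + -10)(5)| = 55 m
6–8 s: v = 0 at t = 7.25 s; triangle areas 6.25 + 2.25 = 8.5 m
Total distance = 69.5 m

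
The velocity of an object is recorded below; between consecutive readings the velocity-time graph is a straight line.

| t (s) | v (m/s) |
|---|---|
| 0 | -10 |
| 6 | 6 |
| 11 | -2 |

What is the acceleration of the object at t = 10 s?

Acceleration is the slope of the v-t graph on 6–11 s: (-2 − 6)/(11 − 6) = -1.6 m/s².

-1.6 m/s²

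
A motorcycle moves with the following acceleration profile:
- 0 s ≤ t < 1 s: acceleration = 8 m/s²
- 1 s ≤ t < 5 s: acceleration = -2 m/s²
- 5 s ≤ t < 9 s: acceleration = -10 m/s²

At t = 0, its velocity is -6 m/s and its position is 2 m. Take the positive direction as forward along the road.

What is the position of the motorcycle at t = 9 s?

-112 m

On each constant-a segment, Δv = aΔt and Δx = v₀Δt + ½aΔt²; chain segment to segment.
0–1 s: v starts -6 m/s; Δx = -6·1 + ½·8·1² = -2 m; v ends 2 m/s.
1–5 s: v starts 2 m/s; Δx = 2·4 + ½·-2·4² = -8 m; v ends -6 m/s.
5–9 s: v starts -6 m/s; Δx = -6·4 + ½·-10·4² = -104 m; v ends -46 m/s.
x(9) = 2 + Σ Δx = -112 m.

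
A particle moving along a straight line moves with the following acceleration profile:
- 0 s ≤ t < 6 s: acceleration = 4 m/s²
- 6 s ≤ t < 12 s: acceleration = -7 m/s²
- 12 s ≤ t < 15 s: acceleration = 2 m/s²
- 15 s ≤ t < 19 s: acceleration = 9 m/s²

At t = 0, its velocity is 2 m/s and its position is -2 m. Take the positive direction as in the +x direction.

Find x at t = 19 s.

On each constant-a segment, Δv = aΔt and Δx = v₀Δt + ½aΔt²; chain segment to segment.
0–6 s: v starts 2 m/s; Δx = 2·6 + ½·4·6² = 84 m; v ends 26 m/s.
6–12 s: v starts 26 m/s; Δx = 26·6 + ½·-7·6² = 30 m; v ends -16 m/s.
12–15 s: v starts -16 m/s; Δx = -16·3 + ½·2·3² = -39 m; v ends -10 m/s.
15–19 s: v starts -10 m/s; Δx = -10·4 + ½·9·4² = 32 m; v ends 26 m/s.
x(19) = -2 + Σ Δx = 105 m.

105 m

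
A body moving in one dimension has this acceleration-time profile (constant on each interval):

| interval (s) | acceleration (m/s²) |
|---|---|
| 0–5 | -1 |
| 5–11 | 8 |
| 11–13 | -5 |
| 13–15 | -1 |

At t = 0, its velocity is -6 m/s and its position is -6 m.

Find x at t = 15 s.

On each constant-a segment, Δv = aΔt and Δx = v₀Δt + ½aΔt²; chain segment to segment.
0–5 s: v starts -6 m/s; Δx = -6·5 + ½·-1·5² = -42.5 m; v ends -11 m/s.
5–11 s: v starts -11 m/s; Δx = -11·6 + ½·8·6² = 78 m; v ends 37 m/s.
11–13 s: v starts 37 m/s; Δx = 37·2 + ½·-5·2² = 64 m; v ends 27 m/s.
13–15 s: v starts 27 m/s; Δx = 27·2 + ½·-1·2² = 52 m; v ends 25 m/s.
x(15) = -6 + Σ Δx = 145.5 m.

145.5 m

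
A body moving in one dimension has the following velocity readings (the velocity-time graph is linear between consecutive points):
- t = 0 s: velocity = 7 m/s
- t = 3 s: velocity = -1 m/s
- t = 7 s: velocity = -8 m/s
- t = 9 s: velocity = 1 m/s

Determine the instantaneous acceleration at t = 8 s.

Acceleration is the slope of the v-t graph on 7–9 s: (1 − -8)/(9 − 7) = 4.5 m/s².

4.5 m/s²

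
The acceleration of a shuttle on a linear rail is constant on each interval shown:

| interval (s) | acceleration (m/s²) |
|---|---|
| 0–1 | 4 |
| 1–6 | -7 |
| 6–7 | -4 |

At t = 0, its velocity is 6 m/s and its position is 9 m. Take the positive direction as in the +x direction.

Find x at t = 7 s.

-47.5 m

On each constant-a segment, Δv = aΔt and Δx = v₀Δt + ½aΔt²; chain segment to segment.
0–1 s: v starts 6 m/s; Δx = 6·1 + ½·4·1² = 8 m; v ends 10 m/s.
1–6 s: v starts 10 m/s; Δx = 10·5 + ½·-7·5² = -37.5 m; v ends -25 m/s.
6–7 s: v starts -25 m/s; Δx = -25·1 + ½·-4·1² = -27 m; v ends -29 m/s.
x(7) = 9 + Σ Δx = -47.5 m.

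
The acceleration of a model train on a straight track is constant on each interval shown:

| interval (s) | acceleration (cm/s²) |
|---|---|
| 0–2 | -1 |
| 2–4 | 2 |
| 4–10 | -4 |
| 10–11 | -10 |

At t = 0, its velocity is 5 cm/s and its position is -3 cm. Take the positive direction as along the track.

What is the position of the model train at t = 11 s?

-37 cm

On each constant-a segment, Δv = aΔt and Δx = v₀Δt + ½aΔt²; chain segment to segment.
0–2 s: v starts 5 cm/s; Δx = 5·2 + ½·-1·2² = 8 cm; v ends 3 cm/s.
2–4 s: v starts 3 cm/s; Δx = 3·2 + ½·2·2² = 10 cm; v ends 7 cm/s.
4–10 s: v starts 7 cm/s; Δx = 7·6 + ½·-4·6² = -30 cm; v ends -17 cm/s.
10–11 s: v starts -17 cm/s; Δx = -17·1 + ½·-10·1² = -22 cm; v ends -27 cm/s.
x(11) = -3 + Σ Δx = -37 cm.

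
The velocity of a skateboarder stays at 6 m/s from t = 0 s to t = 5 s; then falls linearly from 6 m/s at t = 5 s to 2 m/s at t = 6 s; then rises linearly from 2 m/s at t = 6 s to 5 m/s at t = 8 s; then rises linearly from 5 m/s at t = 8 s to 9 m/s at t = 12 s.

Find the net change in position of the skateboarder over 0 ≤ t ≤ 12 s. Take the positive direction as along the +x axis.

Displacement is the signed area under the v-t curve.
0–5 s: 6 × 5 = 30 m
5–6 s: ½(6 + 2)(1) = 4 m
6–8 s: ½(2 + 5)(2) = 7 m
8–12 s: ½(5 + 9)(4) = 28 m
Net displacement = 69 m

69 m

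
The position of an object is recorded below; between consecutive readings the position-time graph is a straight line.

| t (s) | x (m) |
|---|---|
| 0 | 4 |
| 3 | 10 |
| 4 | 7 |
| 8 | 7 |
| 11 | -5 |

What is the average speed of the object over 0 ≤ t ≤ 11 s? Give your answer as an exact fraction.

Average speed = (total path length)/(elapsed time); on a piecewise-linear x-t graph the path length is Σ|Δx|.
0–3 s: |Δx| = |10 − 4| = 6 m
3–4 s: |Δx| = |7 − 10| = 3 m
4–8 s: |Δx| = |7 − 7| = 0 m
8–11 s: |Δx| = |-5 − 7| = 12 m
Total path = 21 m; average speed = 21/11 = 21/11 m/s.

21/11 m/s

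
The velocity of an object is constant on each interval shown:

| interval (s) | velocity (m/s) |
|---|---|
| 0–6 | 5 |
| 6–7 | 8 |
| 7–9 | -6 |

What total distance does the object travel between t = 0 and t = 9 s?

Distance (not displacement) is the total path length: add the absolute areas under v-t.
0–6 s: |5| × 6 = 30 m
6–7 s: |8| × 1 = 8 m
7–9 s: |-6| × 2 = 12 m
Total distance = 50 m

50 m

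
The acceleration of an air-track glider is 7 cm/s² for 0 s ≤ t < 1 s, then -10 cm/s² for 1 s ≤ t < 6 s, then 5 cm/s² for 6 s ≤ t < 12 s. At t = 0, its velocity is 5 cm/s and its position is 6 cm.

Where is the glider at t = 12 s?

On each constant-a segment, Δv = aΔt and Δx = v₀Δt + ½aΔt²; chain segment to segment.
0–1 s: v starts 5 cm/s; Δx = 5·1 + ½·7·1² = 8.5 cm; v ends 12 cm/s.
1–6 s: v starts 12 cm/s; Δx = 12·5 + ½·-10·5² = -65 cm; v ends -38 cm/s.
6–12 s: v starts -38 cm/s; Δx = -38·6 + ½·5·6² = -138 cm; v ends -8 cm/s.
x(12) = 6 + Σ Δx = -188.5 cm.

-188.5 cm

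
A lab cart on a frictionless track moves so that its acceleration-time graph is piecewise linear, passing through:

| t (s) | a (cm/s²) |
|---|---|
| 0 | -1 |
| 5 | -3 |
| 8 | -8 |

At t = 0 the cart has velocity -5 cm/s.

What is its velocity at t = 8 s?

Δv equals the area under the a-t graph; then v = v₀ + Δv.
0–5 s: ½(-1 + -3)(5) = -10 cm/s
5–8 s: ½(-3 + -8)(3) = -16.5 cm/s
Δv = -26.5 cm/s, so v(8) = -5 + (-26.5) = -31.5 cm/s.

-31.5 cm/s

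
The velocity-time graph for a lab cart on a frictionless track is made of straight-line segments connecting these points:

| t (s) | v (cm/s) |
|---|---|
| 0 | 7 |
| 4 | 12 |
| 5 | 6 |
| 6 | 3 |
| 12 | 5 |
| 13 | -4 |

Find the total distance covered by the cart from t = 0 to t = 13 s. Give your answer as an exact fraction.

700/9 cm

Distance (not displacement) is the total path length: add the absolute areas under v-t.
0–4 s: |½(7 + 12)(4)| = 38 cm
4–5 s: |½(12 + 6)(1)| = 9 cm
5–6 s: |½(6 + 3)(1)| = 4.5 cm
6–12 s: |½(3 + 5)(6)| = 24 cm
12–13 s: v = 0 at t = 113/9 s; triangle areas 25/18 + 8/9 = 41/18 cm
Total distance = 700/9 cm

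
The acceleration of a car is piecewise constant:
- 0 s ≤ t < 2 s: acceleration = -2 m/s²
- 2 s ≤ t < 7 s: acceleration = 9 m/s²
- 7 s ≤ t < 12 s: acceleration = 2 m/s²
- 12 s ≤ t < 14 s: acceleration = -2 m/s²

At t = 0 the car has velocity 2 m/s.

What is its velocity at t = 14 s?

Δv equals the area under the a-t graph; then v = v₀ + Δv.
0–2 s: -2 × 2 = -4 m/s
2–7 s: 9 × 5 = 45 m/s
7–12 s: 2 × 5 = 10 m/s
12–14 s: -2 × 2 = -4 m/s
Δv = 47 m/s, so v(14) = 2 + (47) = 49 m/s.

49 m/s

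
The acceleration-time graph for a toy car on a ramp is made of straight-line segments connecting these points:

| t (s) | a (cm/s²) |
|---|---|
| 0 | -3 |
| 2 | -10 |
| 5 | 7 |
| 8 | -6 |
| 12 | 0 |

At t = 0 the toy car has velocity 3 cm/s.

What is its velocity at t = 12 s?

-25 cm/s

Δv equals the area under the a-t graph; then v = v₀ + Δv.
0–2 s: ½(-3 + -10)(2) = -13 cm/s
2–5 s: ½(-10 + 7)(3) = -4.5 cm/s
5–8 s: ½(7 + -6)(3) = 1.5 cm/s
8–12 s: ½(-6 + 0)(4) = -12 cm/s
Δv = -28 cm/s, so v(12) = 3 + (-28) = -25 cm/s.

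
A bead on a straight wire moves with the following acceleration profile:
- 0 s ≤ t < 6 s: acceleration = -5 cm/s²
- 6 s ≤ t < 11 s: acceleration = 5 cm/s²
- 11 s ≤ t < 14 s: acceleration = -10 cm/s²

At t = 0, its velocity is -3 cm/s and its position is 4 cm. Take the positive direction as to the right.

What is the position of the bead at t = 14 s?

-275.5 cm

On each constant-a segment, Δv = aΔt and Δx = v₀Δt + ½aΔt²; chain segment to segment.
0–6 s: v starts -3 cm/s; Δx = -3·6 + ½·-5·6² = -108 cm; v ends -33 cm/s.
6–11 s: v starts -33 cm/s; Δx = -33·5 + ½·5·5² = -102.5 cm; v ends -8 cm/s.
11–14 s: v starts -8 cm/s; Δx = -8·3 + ½·-10·3² = -69 cm; v ends -38 cm/s.
x(14) = 4 + Σ Δx = -275.5 cm.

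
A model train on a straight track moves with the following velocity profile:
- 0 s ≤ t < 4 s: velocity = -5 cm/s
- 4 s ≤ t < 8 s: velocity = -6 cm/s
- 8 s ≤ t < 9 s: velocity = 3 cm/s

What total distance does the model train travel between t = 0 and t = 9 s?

47 cm

Total distance travelled is ∫|v| dt — sum the magnitudes of each area piece.
0–4 s: |-5| × 4 = 20 cm
4–8 s: |-6| × 4 = 24 cm
8–9 s: |3| × 1 = 3 cm
Total distance = 47 cm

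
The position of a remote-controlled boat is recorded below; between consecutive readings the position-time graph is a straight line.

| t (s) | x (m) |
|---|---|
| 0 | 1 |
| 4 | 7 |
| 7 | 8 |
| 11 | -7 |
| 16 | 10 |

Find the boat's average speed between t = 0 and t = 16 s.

Average speed = (total path length)/(elapsed time); on a piecewise-linear x-t graph the path length is Σ|Δx|.
0–4 s: |Δx| = |7 − 1| = 6 m
4–7 s: |Δx| = |8 − 7| = 1 m
7–11 s: |Δx| = |-7 − 8| = 15 m
11–16 s: |Δx| = |10 − -7| = 17 m
Total path = 39 m; average speed = 39/16 = 2.4375 m/s.

2.4375 m/s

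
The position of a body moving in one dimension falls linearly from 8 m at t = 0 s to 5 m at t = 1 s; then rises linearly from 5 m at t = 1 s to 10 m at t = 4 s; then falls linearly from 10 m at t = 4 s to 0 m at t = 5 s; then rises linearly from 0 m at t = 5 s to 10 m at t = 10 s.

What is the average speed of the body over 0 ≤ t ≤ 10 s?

Average speed = (total path length)/(elapsed time); on a piecewise-linear x-t graph the path length is Σ|Δx|.
0–1 s: |Δx| = |5 − 8| = 3 m
1–4 s: |Δx| = |10 − 5| = 5 m
4–5 s: |Δx| = |0 − 10| = 10 m
5–10 s: |Δx| = |10 − 0| = 10 m
Total path = 28 m; average speed = 28/10 = 2.8 m/s.

2.8 m/s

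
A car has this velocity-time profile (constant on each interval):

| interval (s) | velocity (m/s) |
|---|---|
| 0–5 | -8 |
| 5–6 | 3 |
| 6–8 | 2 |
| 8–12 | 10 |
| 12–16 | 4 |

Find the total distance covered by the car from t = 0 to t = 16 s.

103 m

Total distance travelled is ∫|v| dt — sum the magnitudes of each area piece.
0–5 s: |-8| × 5 = 40 m
5–6 s: |3| × 1 = 3 m
6–8 s: |2| × 2 = 4 m
8–12 s: |10| × 4 = 40 m
12–16 s: |4| × 4 = 16 m
Total distance = 103 m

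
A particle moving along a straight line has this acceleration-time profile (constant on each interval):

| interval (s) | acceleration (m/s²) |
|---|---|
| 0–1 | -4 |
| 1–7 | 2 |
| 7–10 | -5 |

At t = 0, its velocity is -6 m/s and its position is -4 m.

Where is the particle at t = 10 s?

-52.5 m

On each constant-a segment, Δv = aΔt and Δx = v₀Δt + ½aΔt²; chain segment to segment.
0–1 s: v starts -6 m/s; Δx = -6·1 + ½·-4·1² = -8 m; v ends -10 m/s.
1–7 s: v starts -10 m/s; Δx = -10·6 + ½·2·6² = -24 m; v ends 2 m/s.
7–10 s: v starts 2 m/s; Δx = 2·3 + ½·-5·3² = -16.5 m; v ends -13 m/s.
x(10) = -4 + Σ Δx = -52.5 m.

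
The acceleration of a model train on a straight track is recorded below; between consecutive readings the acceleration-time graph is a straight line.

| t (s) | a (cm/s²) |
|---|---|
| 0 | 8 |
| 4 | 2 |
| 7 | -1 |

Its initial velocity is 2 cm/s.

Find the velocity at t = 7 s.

Δv equals the area under the a-t graph; then v = v₀ + Δv.
0–4 s: ½(8 + 2)(4) = 20 cm/s
4–7 s: ½(2 + -1)(3) = 1.5 cm/s
Δv = 21.5 cm/s, so v(7) = 2 + (21.5) = 23.5 cm/s.

23.5 cm/s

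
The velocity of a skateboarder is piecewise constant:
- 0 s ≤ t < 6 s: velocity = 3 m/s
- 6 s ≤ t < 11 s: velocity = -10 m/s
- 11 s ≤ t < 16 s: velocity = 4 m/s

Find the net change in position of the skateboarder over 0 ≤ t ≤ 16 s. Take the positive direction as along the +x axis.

-12 m

Displacement is the signed area under the v-t curve.
0–6 s: 3 × 6 = 18 m
6–11 s: -10 × 5 = -50 m
11–16 s: 4 × 5 = 20 m
Net displacement = -12 m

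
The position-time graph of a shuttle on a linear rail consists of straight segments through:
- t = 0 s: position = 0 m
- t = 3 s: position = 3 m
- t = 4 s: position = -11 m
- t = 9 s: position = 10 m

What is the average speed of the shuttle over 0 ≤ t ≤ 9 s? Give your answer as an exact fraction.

Average speed = (total path length)/(elapsed time); on a piecewise-linear x-t graph the path length is Σ|Δx|.
0–3 s: |Δx| = |3 − 0| = 3 m
3–4 s: |Δx| = |-11 − 3| = 14 m
4–9 s: |Δx| = |10 − -11| = 21 m
Total path = 38 m; average speed = 38/9 = 38/9 m/s.

38/9 m/s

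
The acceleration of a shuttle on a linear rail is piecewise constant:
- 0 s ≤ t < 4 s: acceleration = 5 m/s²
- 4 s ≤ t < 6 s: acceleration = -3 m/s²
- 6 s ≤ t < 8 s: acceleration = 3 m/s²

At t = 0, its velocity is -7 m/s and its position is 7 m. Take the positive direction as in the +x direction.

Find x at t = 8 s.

59 m

On each constant-a segment, Δv = aΔt and Δx = v₀Δt + ½aΔt²; chain segment to segment.
0–4 s: v starts -7 m/s; Δx = -7·4 + ½·5·4² = 12 m; v ends 13 m/s.
4–6 s: v starts 13 m/s; Δx = 13·2 + ½·-3·2² = 20 m; v ends 7 m/s.
6–8 s: v starts 7 m/s; Δx = 7·2 + ½·3·2² = 20 m; v ends 13 m/s.
x(8) = 7 + Σ Δx = 59 m.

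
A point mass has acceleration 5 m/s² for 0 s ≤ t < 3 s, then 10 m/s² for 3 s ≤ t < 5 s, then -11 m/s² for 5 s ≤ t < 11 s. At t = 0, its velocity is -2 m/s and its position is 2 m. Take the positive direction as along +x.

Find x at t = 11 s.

On each constant-a segment, Δv = aΔt and Δx = v₀Δt + ½aΔt²; chain segment to segment.
0–3 s: v starts -2 m/s; Δx = -2·3 + ½·5·3² = 16.5 m; v ends 13 m/s.
3–5 s: v starts 13 m/s; Δx = 13·2 + ½·10·2² = 46 m; v ends 33 m/s.
5–11 s: v starts 33 m/s; Δx = 33·6 + ½·-11·6² = 0 m; v ends -33 m/s.
x(11) = 2 + Σ Δx = 64.5 m.

64.5 m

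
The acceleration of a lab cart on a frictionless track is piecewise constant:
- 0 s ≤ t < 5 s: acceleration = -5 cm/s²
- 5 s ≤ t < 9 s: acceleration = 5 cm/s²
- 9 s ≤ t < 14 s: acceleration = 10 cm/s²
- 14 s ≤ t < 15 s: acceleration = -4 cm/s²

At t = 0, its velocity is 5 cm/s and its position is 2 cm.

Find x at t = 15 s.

On each constant-a segment, Δv = aΔt and Δx = v₀Δt + ½aΔt²; chain segment to segment.
0–5 s: v starts 5 cm/s; Δx = 5·5 + ½·-5·5² = -37.5 cm; v ends -20 cm/s.
5–9 s: v starts -20 cm/s; Δx = -20·4 + ½·5·4² = -40 cm; v ends 0 cm/s.
9–14 s: v starts 0 cm/s; Δx = 0·5 + ½·10·5² = 125 cm; v ends 50 cm/s.
14–15 s: v starts 50 cm/s; Δx = 50·1 + ½·-4·1² = 48 cm; v ends 46 cm/s.
x(15) = 2 + Σ Δx = 97.5 cm.

97.5 cm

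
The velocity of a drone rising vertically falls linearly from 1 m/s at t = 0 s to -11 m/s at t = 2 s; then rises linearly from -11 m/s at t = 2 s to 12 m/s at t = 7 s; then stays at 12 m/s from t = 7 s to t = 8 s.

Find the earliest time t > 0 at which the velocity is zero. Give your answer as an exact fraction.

v changes sign on 0–2 s (from 1 to -11); the graph is linear there, so v = 0 at t = 0 + (-1)·(2 − 0)/(-11 − 1) = 1/6 s.

t = 1/6 s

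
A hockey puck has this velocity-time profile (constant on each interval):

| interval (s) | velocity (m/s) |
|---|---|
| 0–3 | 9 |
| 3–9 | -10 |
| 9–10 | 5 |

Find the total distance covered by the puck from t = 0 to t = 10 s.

92 m

Total distance travelled is ∫|v| dt — sum the magnitudes of each area piece.
0–3 s: |9| × 3 = 27 m
3–9 s: |-10| × 6 = 60 m
9–10 s: |5| × 1 = 5 m
Total distance = 92 m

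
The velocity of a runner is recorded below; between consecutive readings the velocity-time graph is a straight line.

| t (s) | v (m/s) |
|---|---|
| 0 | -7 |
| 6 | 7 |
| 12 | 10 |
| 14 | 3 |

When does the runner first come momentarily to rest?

t = 3 s

v changes sign on 0–6 s (from -7 to 7); the graph is linear there, so v = 0 at t = 0 + (7)·(6 − 0)/(7 − -7) = 3 s.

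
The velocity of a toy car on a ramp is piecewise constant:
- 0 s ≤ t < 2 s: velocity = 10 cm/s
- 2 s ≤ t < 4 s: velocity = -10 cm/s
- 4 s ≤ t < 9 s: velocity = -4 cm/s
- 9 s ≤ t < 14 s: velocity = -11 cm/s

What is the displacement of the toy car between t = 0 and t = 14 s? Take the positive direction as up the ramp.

-75 cm

Displacement is the signed area under the v-t curve.
0–2 s: 10 × 2 = 20 cm
2–4 s: -10 × 2 = -20 cm
4–9 s: -4 × 5 = -20 cm
9–14 s: -11 × 5 = -55 cm
Net displacement = -75 cm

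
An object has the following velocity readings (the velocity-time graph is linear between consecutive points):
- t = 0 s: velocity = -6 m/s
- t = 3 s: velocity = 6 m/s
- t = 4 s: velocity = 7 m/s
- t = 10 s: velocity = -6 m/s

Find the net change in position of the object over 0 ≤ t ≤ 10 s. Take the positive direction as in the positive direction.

9.5 m

Net displacement equals the area under the velocity-time graph (areas below the axis count negative).
0–3 s: ½(-6 + 6)(3) = 0 m
3–4 s: ½(6 + 7)(1) = 6.5 m
4–10 s: ½(7 + -6)(6) = 3 m
Net displacement = 9.5 m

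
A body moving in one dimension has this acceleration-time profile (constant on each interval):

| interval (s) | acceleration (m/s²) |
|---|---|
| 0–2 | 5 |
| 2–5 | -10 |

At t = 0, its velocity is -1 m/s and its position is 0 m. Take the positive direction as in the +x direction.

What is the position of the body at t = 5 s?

On each constant-a segment, Δv = aΔt and Δx = v₀Δt + ½aΔt²; chain segment to segment.
0–2 s: v starts -1 m/s; Δx = -1·2 + ½·5·2² = 8 m; v ends 9 m/s.
2–5 s: v starts 9 m/s; Δx = 9·3 + ½·-10·3² = -18 m; v ends -21 m/s.
x(5) = 0 + Σ Δx = -10 m.

-10 m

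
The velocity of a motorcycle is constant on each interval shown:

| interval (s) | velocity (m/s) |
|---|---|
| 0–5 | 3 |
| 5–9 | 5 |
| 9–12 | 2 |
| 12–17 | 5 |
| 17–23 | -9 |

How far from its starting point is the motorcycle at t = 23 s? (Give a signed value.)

12 m

Displacement is the signed area under the v-t curve.
0–5 s: 3 × 5 = 15 m
5–9 s: 5 × 4 = 20 m
9–12 s: 2 × 3 = 6 m
12–17 s: 5 × 5 = 25 m
17–23 s: -9 × 6 = -54 m
Net displacement = 12 m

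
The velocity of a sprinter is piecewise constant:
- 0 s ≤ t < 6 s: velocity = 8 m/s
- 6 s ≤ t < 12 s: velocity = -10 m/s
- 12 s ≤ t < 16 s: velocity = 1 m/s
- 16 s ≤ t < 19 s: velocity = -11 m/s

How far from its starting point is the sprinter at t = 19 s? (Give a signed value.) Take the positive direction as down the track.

Displacement is the signed area under the v-t curve.
0–6 s: 8 × 6 = 48 m
6–12 s: -10 × 6 = -60 m
12–16 s: 1 × 4 = 4 m
16–19 s: -11 × 3 = -33 m
Net displacement = -41 m

-41 m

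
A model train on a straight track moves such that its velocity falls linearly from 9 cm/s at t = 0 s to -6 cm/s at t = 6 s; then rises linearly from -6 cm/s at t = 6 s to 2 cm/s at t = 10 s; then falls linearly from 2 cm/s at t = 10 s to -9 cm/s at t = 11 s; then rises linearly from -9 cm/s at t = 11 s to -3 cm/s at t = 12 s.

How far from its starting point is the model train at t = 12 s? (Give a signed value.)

Net displacement equals the area under the velocity-time graph (areas below the axis count negative).
0–6 s: ½(9 + -6)(6) = 9 cm
6–10 s: ½(-6 + 2)(4) = -8 cm
10–11 s: ½(2 + -9)(1) = -3.5 cm
11–12 s: ½(-9 + -3)(1) = -6 cm
Net displacement = -8.5 cm

-8.5 cm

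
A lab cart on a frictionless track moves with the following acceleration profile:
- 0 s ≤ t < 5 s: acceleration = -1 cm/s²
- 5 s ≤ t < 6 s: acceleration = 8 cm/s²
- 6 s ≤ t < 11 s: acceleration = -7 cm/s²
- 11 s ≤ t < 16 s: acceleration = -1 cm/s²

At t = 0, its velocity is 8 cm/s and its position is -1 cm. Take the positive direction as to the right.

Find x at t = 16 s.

On each constant-a segment, Δv = aΔt and Δx = v₀Δt + ½aΔt²; chain segment to segment.
0–5 s: v starts 8 cm/s; Δx = 8·5 + ½·-1·5² = 27.5 cm; v ends 3 cm/s.
5–6 s: v starts 3 cm/s; Δx = 3·1 + ½·8·1² = 7 cm; v ends 11 cm/s.
6–11 s: v starts 11 cm/s; Δx = 11·5 + ½·-7·5² = -32.5 cm; v ends -24 cm/s.
11–16 s: v starts -24 cm/s; Δx = -24·5 + ½·-1·5² = -132.5 cm; v ends -29 cm/s.
x(16) = -1 + Σ Δx = -131.5 cm.

-131.5 cm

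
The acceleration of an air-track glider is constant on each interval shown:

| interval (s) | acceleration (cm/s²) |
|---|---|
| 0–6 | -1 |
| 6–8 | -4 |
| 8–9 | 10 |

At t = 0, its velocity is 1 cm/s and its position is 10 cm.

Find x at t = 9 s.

On each constant-a segment, Δv = aΔt and Δx = v₀Δt + ½aΔt²; chain segment to segment.
0–6 s: v starts 1 cm/s; Δx = 1·6 + ½·-1·6² = -12 cm; v ends -5 cm/s.
6–8 s: v starts -5 cm/s; Δx = -5·2 + ½·-4·2² = -18 cm; v ends -13 cm/s.
8–9 s: v starts -13 cm/s; Δx = -13·1 + ½·10·1² = -8 cm; v ends -3 cm/s.
x(9) = 10 + Σ Δx = -28 cm.

-28 cm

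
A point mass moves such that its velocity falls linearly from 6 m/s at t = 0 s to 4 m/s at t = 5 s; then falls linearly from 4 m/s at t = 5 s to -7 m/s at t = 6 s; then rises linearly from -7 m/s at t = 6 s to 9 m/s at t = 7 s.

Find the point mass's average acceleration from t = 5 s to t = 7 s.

Average acceleration = Δv/Δt = (9 − 4)/(7 − 5) = 2.5 m/s².

2.5 m/s²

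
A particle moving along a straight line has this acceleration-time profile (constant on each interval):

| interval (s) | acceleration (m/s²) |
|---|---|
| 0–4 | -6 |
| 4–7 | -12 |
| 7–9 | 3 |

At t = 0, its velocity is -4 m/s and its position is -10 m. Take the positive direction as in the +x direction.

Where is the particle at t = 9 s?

On each constant-a segment, Δv = aΔt and Δx = v₀Δt + ½aΔt²; chain segment to segment.
0–4 s: v starts -4 m/s; Δx = -4·4 + ½·-6·4² = -64 m; v ends -28 m/s.
4–7 s: v starts -28 m/s; Δx = -28·3 + ½·-12·3² = -138 m; v ends -64 m/s.
7–9 s: v starts -64 m/s; Δx = -64·2 + ½·3·2² = -122 m; v ends -58 m/s.
x(9) = -10 + Σ Δx = -334 m.

-334 m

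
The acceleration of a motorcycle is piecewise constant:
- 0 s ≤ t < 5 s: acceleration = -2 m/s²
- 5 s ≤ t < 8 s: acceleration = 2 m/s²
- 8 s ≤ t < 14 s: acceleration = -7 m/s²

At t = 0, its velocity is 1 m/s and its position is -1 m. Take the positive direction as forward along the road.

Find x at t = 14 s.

-183 m

On each constant-a segment, Δv = aΔt and Δx = v₀Δt + ½aΔt²; chain segment to segment.
0–5 s: v starts 1 m/s; Δx = 1·5 + ½·-2·5² = -20 m; v ends -9 m/s.
5–8 s: v starts -9 m/s; Δx = -9·3 + ½·2·3² = -18 m; v ends -3 m/s.
8–14 s: v starts -3 m/s; Δx = -3·6 + ½·-7·6² = -144 m; v ends -45 m/s.
x(14) = -1 + Σ Δx = -183 m.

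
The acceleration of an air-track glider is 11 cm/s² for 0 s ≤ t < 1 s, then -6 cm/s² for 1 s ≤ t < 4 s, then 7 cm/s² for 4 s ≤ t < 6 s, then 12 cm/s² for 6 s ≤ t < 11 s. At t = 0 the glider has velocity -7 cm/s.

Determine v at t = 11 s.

Δv equals the area under the a-t graph; then v = v₀ + Δv.
0–1 s: 11 × 1 = 11 cm/s
1–4 s: -6 × 3 = -18 cm/s
4–6 s: 7 × 2 = 14 cm/s
6–11 s: 12 × 5 = 60 cm/s
Δv = 67 cm/s, so v(11) = -7 + (67) = 60 cm/s.

60 cm/s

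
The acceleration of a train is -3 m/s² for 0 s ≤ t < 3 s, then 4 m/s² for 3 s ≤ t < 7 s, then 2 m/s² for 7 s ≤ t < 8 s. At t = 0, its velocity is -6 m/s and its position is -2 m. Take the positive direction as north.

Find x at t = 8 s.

-59.5 m

On each constant-a segment, Δv = aΔt and Δx = v₀Δt + ½aΔt²; chain segment to segment.
0–3 s: v starts -6 m/s; Δx = -6·3 + ½·-3·3² = -31.5 m; v ends -15 m/s.
3–7 s: v starts -15 m/s; Δx = -15·4 + ½·4·4² = -28 m; v ends 1 m/s.
7–8 s: v starts 1 m/s; Δx = 1·1 + ½·2·1² = 2 m; v ends 3 m/s.
x(8) = -2 + Σ Δx = -59.5 m.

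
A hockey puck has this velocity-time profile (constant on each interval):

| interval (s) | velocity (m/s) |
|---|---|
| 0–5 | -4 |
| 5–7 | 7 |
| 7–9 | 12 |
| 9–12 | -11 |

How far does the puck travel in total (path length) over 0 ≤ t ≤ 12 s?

91 m

Total distance travelled is ∫|v| dt — sum the magnitudes of each area piece.
0–5 s: |-4| × 5 = 20 m
5–7 s: |7| × 2 = 14 m
7–9 s: |12| × 2 = 24 m
9–12 s: |-11| × 3 = 33 m
Total distance = 91 m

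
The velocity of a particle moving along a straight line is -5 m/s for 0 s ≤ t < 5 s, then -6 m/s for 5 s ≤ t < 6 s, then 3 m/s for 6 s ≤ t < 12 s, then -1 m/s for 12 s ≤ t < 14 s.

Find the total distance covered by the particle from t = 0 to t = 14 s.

51 m

Total distance travelled is ∫|v| dt — sum the magnitudes of each area piece.
0–5 s: |-5| × 5 = 25 m
5–6 s: |-6| × 1 = 6 m
6–12 s: |3| × 6 = 18 m
12–14 s: |-1| × 2 = 2 m
Total distance = 51 m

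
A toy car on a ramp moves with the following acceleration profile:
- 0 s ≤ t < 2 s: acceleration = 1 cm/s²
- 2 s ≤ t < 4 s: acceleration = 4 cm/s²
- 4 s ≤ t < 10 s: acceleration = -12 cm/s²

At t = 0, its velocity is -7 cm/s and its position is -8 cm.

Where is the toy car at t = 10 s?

On each constant-a segment, Δv = aΔt and Δx = v₀Δt + ½aΔt²; chain segment to segment.
0–2 s: v starts -7 cm/s; Δx = -7·2 + ½·1·2² = -12 cm; v ends -5 cm/s.
2–4 s: v starts -5 cm/s; Δx = -5·2 + ½·4·2² = -2 cm; v ends 3 cm/s.
4–10 s: v starts 3 cm/s; Δx = 3·6 + ½·-12·6² = -198 cm; v ends -69 cm/s.
x(10) = -8 + Σ Δx = -220 cm.

-220 cm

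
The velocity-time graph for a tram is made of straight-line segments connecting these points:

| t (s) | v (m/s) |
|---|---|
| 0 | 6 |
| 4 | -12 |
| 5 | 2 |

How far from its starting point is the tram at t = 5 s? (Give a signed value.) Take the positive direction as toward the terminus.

Displacement is the signed area under the v-t curve.
0–4 s: ½(6 + -12)(4) = -12 m
4–5 s: ½(-12 + 2)(1) = -5 m
Net displacement = -17 m

-17 m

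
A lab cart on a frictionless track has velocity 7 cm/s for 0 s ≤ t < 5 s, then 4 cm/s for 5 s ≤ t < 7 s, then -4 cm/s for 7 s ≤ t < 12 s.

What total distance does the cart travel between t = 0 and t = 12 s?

Distance (not displacement) is the total path length: add the absolute areas under v-t.
0–5 s: |7| × 5 = 35 cm
5–7 s: |4| × 2 = 8 cm
7–12 s: |-4| × 5 = 20 cm
Total distance = 63 cm

63 cm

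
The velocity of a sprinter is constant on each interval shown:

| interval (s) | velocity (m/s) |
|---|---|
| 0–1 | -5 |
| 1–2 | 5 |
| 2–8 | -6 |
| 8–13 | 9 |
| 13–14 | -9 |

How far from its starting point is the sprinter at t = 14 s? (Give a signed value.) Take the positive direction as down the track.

0 m

Displacement is the signed area under the v-t curve.
0–1 s: -5 × 1 = -5 m
1–2 s: 5 × 1 = 5 m
2–8 s: -6 × 6 = -36 m
8–13 s: 9 × 5 = 45 m
13–14 s: -9 × 1 = -9 m
Net displacement = 0 m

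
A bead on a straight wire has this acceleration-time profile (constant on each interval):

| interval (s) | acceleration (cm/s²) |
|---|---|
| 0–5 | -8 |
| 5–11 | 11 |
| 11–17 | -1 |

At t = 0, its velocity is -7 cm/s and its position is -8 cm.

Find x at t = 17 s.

-131 cm

On each constant-a segment, Δv = aΔt and Δx = v₀Δt + ½aΔt²; chain segment to segment.
0–5 s: v starts -7 cm/s; Δx = -7·5 + ½·-8·5² = -135 cm; v ends -47 cm/s.
5–11 s: v starts -47 cm/s; Δx = -47·6 + ½·11·6² = -84 cm; v ends 19 cm/s.
11–17 s: v starts 19 cm/s; Δx = 19·6 + ½·-1·6² = 96 cm; v ends 13 cm/s.
x(17) = -8 + Σ Δx = -131 cm.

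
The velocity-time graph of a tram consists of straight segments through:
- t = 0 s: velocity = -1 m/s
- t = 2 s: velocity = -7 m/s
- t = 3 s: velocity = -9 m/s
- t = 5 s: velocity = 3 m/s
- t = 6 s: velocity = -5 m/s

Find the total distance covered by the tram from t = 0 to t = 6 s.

Total distance travelled is ∫|v| dt — sum the magnitudes of each area piece.
0–2 s: |½(-1 + -7)(2)| = 8 m
2–3 s: |½(-7 + -9)(1)| = 8 m
3–5 s: v = 0 at t = 4.5 s; triangle areas 6.75 + 0.75 = 7.5 m
5–6 s: v = 0 at t = 5.375 s; triangle areas 0.5625 + 1.5625 = 2.125 m
Total distance = 25.625 m

25.625 m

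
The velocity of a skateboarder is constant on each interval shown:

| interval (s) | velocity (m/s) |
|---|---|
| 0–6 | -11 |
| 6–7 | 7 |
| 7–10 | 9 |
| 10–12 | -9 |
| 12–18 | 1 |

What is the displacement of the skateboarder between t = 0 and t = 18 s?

Net displacement equals the area under the velocity-time graph (areas below the axis count negative).
0–6 s: -11 × 6 = -66 m
6–7 s: 7 × 1 = 7 m
7–10 s: 9 × 3 = 27 m
10–12 s: -9 × 2 = -18 m
12–18 s: 1 × 6 = 6 m
Net displacement = -44 m

-44 m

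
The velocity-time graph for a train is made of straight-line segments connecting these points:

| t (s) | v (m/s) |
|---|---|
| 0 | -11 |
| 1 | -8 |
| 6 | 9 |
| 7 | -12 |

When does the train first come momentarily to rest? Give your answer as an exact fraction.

t = 57/17 s

v changes sign on 1–6 s (from -8 to 9); the graph is linear there, so v = 0 at t = 1 + (8)·(6 − 1)/(9 − -8) = 57/17 s.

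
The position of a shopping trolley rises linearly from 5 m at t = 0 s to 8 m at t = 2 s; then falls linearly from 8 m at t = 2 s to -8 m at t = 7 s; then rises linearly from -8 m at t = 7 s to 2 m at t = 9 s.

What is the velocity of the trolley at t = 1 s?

1.5 m/s

Velocity is the slope of the x-t graph on 0–2 s: (8 − 5)/(2 − 0) = 1.5 m/s.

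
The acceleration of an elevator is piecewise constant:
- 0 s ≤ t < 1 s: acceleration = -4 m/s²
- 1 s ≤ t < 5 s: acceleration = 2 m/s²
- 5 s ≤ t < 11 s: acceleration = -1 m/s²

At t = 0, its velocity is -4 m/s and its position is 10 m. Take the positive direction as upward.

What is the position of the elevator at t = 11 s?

On each constant-a segment, Δv = aΔt and Δx = v₀Δt + ½aΔt²; chain segment to segment.
0–1 s: v starts -4 m/s; Δx = -4·1 + ½·-4·1² = -6 m; v ends -8 m/s.
1–5 s: v starts -8 m/s; Δx = -8·4 + ½·2·4² = -16 m; v ends 0 m/s.
5–11 s: v starts 0 m/s; Δx = 0·6 + ½·-1·6² = -18 m; v ends -6 m/s.
x(11) = 10 + Σ Δx = -30 m.

-30 m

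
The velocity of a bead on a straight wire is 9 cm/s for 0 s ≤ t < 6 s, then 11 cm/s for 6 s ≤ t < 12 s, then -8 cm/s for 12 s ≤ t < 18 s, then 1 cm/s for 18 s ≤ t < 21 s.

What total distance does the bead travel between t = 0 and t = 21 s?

Total distance travelled is ∫|v| dt — sum the magnitudes of each area piece.
0–6 s: |9| × 6 = 54 cm
6–12 s: |11| × 6 = 66 cm
12–18 s: |-8| × 6 = 48 cm
18–21 s: |1| × 3 = 3 cm
Total distance = 171 cm

171 cm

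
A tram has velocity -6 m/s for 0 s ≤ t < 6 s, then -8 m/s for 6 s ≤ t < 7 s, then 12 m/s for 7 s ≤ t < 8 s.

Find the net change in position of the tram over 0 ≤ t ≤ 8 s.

-32 m

Net displacement equals the area under the velocity-time graph (areas below the axis count negative).
0–6 s: -6 × 6 = -36 m
6–7 s: -8 × 1 = -8 m
7–8 s: 12 × 1 = 12 m
Net displacement = -32 m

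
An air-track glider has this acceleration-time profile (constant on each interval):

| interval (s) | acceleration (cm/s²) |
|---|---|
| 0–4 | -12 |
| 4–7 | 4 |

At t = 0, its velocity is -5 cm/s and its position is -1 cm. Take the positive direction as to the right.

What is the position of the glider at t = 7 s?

On each constant-a segment, Δv = aΔt and Δx = v₀Δt + ½aΔt²; chain segment to segment.
0–4 s: v starts -5 cm/s; Δx = -5·4 + ½·-12·4² = -116 cm; v ends -53 cm/s.
4–7 s: v starts -53 cm/s; Δx = -53·3 + ½·4·3² = -141 cm; v ends -41 cm/s.
x(7) = -1 + Σ Δx = -258 cm.

-258 cm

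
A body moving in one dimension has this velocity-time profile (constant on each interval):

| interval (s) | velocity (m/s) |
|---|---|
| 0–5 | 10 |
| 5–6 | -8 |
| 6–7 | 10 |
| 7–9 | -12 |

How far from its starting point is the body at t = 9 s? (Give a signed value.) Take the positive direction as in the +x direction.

28 m

Displacement is the signed area under the v-t curve.
0–5 s: 10 × 5 = 50 m
5–6 s: -8 × 1 = -8 m
6–7 s: 10 × 1 = 10 m
7–9 s: -12 × 2 = -24 m
Net displacement = 28 m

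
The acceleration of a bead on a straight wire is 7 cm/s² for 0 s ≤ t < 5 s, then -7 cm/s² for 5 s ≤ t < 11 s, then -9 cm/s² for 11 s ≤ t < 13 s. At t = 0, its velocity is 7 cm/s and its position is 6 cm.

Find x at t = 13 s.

On each constant-a segment, Δv = aΔt and Δx = v₀Δt + ½aΔt²; chain segment to segment.
0–5 s: v starts 7 cm/s; Δx = 7·5 + ½·7·5² = 122.5 cm; v ends 42 cm/s.
5–11 s: v starts 42 cm/s; Δx = 42·6 + ½·-7·6² = 126 cm; v ends 0 cm/s.
11–13 s: v starts 0 cm/s; Δx = 0·2 + ½·-9·2² = -18 cm; v ends -18 cm/s.
x(13) = 6 + Σ Δx = 236.5 cm.

236.5 cm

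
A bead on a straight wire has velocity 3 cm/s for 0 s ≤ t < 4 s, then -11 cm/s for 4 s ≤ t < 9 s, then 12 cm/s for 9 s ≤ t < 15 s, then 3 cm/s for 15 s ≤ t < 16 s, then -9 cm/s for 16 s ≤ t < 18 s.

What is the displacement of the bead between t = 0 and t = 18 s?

Net displacement equals the area under the velocity-time graph (areas below the axis count negative).
0–4 s: 3 × 4 = 12 cm
4–9 s: -11 × 5 = -55 cm
9–15 s: 12 × 6 = 72 cm
15–16 s: 3 × 1 = 3 cm
16–18 s: -9 × 2 = -18 cm
Net displacement = 14 cm

14 cm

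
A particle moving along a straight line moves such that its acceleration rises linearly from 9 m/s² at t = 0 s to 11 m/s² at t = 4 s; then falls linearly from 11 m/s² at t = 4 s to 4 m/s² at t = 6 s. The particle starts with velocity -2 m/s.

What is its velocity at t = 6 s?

Δv equals the area under the a-t graph; then v = v₀ + Δv.
0–4 s: ½(9 + 11)(4) = 40 m/s
4–6 s: ½(11 + 4)(2) = 15 m/s
Δv = 55 m/s, so v(6) = -2 + (55) = 53 m/s.

53 m/s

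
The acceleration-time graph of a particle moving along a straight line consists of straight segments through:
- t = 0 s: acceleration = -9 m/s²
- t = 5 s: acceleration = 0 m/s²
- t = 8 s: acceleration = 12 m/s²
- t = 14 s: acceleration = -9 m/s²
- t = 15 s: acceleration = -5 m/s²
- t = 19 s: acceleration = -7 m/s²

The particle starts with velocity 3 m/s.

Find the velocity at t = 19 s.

-23.5 m/s

Δv equals the area under the a-t graph; then v = v₀ + Δv.
0–5 s: ½(-9 + 0)(5) = -22.5 m/s
5–8 s: ½(0 + 12)(3) = 18 m/s
8–14 s: ½(12 + -9)(6) = 9 m/s
14–15 s: ½(-9 + -5)(1) = -7 m/s
15–19 s: ½(-5 + -7)(4) = -24 m/s
Δv = -26.5 m/s, so v(19) = 3 + (-26.5) = -23.5 m/s.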